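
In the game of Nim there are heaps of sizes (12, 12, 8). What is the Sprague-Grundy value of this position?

Nim-sum: 12 XOR 12 XOR 8 = 8.

8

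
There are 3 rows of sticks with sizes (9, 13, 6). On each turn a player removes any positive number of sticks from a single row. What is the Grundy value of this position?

2

Compute the nim-sum pairwise:
9 ^ 13 = 4
4 ^ 6 = 2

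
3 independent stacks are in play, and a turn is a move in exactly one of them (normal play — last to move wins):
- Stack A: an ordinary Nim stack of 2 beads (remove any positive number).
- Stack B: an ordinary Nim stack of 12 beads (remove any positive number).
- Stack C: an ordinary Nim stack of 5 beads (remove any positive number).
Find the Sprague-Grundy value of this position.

11

Stack A is a plain Nim stack of size 2, so its Grundy value is 2.
Stack B is a plain Nim stack of size 12, so its Grundy value is 12.
Stack C is a plain Nim stack of size 5, so its Grundy value is 5.
By the Sprague-Grundy theorem, the Grundy value of a sum of independent games is the XOR of the component values.
Combined value = 2 XOR 12 XOR 5 = 11.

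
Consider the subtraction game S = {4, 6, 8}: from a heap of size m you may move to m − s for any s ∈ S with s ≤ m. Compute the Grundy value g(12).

0

Grundy values for subtraction set {4, 6, 8}:
k:     0  1  2  3  4  5  6  7  8  9 10 11 12
g(k):  0  0  0  0  1  1  1  1  2  2  2  2  0
So g(12) = 0.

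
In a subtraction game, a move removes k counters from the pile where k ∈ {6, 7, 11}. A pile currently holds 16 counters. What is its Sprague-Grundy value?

2

Build the Grundy sequence with g(k) = mex{g(k−s) : s ∈ {6, 7, 11}, s ≤ k}:
k:     0  1  2  3  4  5  6  7  8  9 10 11 12 13 14 15 16
g(k):  0  0  0  0  0  0  1  1  1  1  1  1  2  2  2  2  2
So g(16) = 2.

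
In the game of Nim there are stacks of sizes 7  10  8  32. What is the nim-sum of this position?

Nim-sum: 7 ⊕ 10 ⊕ 8 ⊕ 32 = 37.

37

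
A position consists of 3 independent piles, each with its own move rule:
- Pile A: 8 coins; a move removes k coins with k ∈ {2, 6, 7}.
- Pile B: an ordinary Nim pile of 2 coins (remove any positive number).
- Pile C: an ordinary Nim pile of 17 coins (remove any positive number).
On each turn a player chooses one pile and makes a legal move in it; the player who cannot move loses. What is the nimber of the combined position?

17

Grundy values for pile A (subtraction set {2, 6, 7}):
k:     0  1  2  3  4  5  6  7  8
g(k):  0  0  1  1  0  0  1  1  2
So g(8) = 2.
Pile B is a plain Nim pile of size 2, so its Grundy value is 2.
Pile C is a plain Nim pile of size 17, so its Grundy value is 17.
By the Sprague-Grundy theorem, the Grundy value of a sum of independent games is the XOR of the component values.
Combined value = 2 ⊕ 2 ⊕ 17 = 17.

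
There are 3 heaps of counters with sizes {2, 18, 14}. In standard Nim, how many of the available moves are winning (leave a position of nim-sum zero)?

Compute the nim-sum pairwise:
2 ⊕ 18 = 16
16 ⊕ 14 = 30
The overall nim-sum is X = 30. A heap of size p has a winning move iff p XOR X < p (reduce it to p XOR X).
  2: 2 XOR 30 = 28 ≥ 2 — no move.
  18: 18 XOR 30 = 12 < 18 — winning move (to 12).
  14: 14 XOR 30 = 16 ≥ 14 — no move.
That gives 1 winning move.

1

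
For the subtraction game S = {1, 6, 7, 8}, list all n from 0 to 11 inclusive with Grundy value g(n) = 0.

0, 2, 4

Grundy values for subtraction set {1, 6, 7, 8}:
k:     0  1  2  3  4  5  6  7  8  9 10 11
g(k):  0  1  0  1  0  1  2  3  2  3  2  3
The P-positions (g = 0) in 0..11 are 0, 2, 4.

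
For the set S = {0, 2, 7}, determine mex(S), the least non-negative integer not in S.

1

0 is in the set but 1 is not, so the mex is 1.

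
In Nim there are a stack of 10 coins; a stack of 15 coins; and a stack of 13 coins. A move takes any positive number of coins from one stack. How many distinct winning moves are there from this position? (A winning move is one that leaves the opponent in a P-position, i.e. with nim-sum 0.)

3

Nim-sum: 10 XOR 15 XOR 13 = 8.
The overall nim-sum is X = 8. A stack of size p has a winning move iff p XOR X < p (reduce it to p XOR X).
  10: 10 XOR 8 = 2 < 10 — winning move (to 2).
  15: 15 XOR 8 = 7 < 15 — winning move (to 7).
  13: 13 XOR 8 = 5 < 13 — winning move (to 5).
That gives 3 winning moves.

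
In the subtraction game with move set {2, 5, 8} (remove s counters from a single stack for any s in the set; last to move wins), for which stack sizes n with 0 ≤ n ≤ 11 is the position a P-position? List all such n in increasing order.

0, 1, 4, 7, 10, 11

Grundy values for subtraction set {2, 5, 8}:
g(0) = mex{} = 0
g(1) = mex{} = 0
g(2) = mex{0} = 1
g(3) = mex{0} = 1
g(4) = mex{1} = 0
g(5) = mex{0,1} = 2
g(6) = mex{0} = 1
g(7) = mex{1,2} = 0
g(8) = mex{0,1} = 2
g(9) = mex{0} = 1
g(10) = mex{1,2} = 0
g(11) = mex{1} = 0
The P-positions (g = 0) in 0..11 are 0, 1, 4, 7, 10, 11.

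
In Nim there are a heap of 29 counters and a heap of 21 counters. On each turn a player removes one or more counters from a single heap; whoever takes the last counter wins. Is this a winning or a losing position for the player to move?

Nim-sum: 29 XOR 21 = 8.
The nim-sum is 8 ≠ 0, so this is an N-position: the player to move can win.

Winning position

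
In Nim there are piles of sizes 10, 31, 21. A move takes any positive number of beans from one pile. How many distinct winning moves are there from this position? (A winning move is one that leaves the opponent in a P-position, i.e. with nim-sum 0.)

0

Write each in binary and XOR column by column:
  01010  (10)
  11111  (31)
  10101  (21)
  -----
  00000  (0)
The nim-sum is already 0, so every move leaves a nonzero nim-sum — there are no winning moves.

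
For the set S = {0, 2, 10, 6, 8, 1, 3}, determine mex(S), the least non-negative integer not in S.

4

The values 0, 1, 2, 3 are all present; 4 is the first non-negative integer missing from the set.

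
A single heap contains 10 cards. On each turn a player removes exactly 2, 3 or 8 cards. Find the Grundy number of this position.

0

Build the Grundy sequence with g(k) = mex{g(k−s) : s ∈ {2, 3, 8}, s ≤ k}:
g(0) = mex{} = 0
g(1) = mex{} = 0
g(2) = mex{0} = 1
g(3) = mex{0} = 1
g(4) = mex{0,1} = 2
g(5) = mex{1} = 0
g(6) = mex{1,2} = 0
g(7) = mex{0,2} = 1
g(8) = mex{0} = 1
g(9) = mex{0,1} = 2
g(10) = mex{1} = 0
So g(10) = 0.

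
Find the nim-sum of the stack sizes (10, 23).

Bitwise XOR of the heap sizes:
  01010  (10)
  10111  (23)
  -----
  11101  (29)

29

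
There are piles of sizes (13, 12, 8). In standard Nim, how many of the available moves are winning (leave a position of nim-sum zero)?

3

In binary:
  1101  (13)
  1100  (12)
  1000  (8)
  ----
  1001  (9)
The overall nim-sum is X = 9. A pile of size p has a winning move iff p XOR X < p (reduce it to p XOR X).
  13: 13 XOR 9 = 4 < 13 — winning move (to 4).
  12: 12 XOR 9 = 5 < 12 — winning move (to 5).
  8: 8 XOR 9 = 1 < 8 — winning move (to 1).
That gives 3 winning moves.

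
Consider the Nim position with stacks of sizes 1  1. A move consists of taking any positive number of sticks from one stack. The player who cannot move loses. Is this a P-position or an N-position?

Nim-sum: 1 ⊕ 1 = 0.
The nim-sum is 0, so this is a P-position: the player to move is in a losing position under optimal play.

P-position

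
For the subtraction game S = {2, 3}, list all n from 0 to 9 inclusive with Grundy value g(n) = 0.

0, 1, 5, 6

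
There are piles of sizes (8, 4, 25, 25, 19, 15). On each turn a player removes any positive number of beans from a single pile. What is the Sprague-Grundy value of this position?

In binary:
  01000  (8)
  00100  (4)
  11001  (25)
  11001  (25)
  10011  (19)
  01111  (15)
  -----
  10000  (16)

16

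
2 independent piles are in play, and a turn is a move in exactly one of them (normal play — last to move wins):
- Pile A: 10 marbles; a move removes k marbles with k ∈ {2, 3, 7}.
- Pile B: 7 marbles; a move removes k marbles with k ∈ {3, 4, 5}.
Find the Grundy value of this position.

2

Build the Grundy sequence for pile A with g(k) = mex{g(k−s) : s ∈ {2, 3, 7}, s ≤ k}:
k:     0  1  2  3  4  5  6  7  8  9 10
g(k):  0  0  1  1  2  0  0  1  1  2  0
So g(10) = 0.
For pile B, compute g(0), g(1), … with moves {3, 4, 5}:
k:     0  1  2  3  4  5  6  7
g(k):  0  0  0  1  1  1  2  2
So g(7) = 2.
By the Sprague-Grundy theorem, the Grundy value of a sum of independent games is the XOR of the component values.
Combined value = 0 XOR 2 = 2.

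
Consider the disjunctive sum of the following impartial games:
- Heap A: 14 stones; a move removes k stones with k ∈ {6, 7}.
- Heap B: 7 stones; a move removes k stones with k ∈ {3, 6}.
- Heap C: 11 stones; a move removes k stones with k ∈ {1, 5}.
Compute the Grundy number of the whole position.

3

Grundy values for heap A (subtraction set {6, 7}):
g(0) = mex{} = 0
g(1) = mex{} = 0
g(2) = mex{} = 0
g(3) = mex{} = 0
g(4) = mex{} = 0
g(5) = mex{} = 0
g(6) = mex{0} = 1
g(7) = mex{0} = 1
g(8) = mex{0} = 1
g(9) = mex{0} = 1
g(10) = mex{0} = 1
g(11) = mex{0} = 1
g(12) = mex{0,1} = 2
g(13) = mex{1} = 0
g(14) = mex{1} = 0
So g(14) = 0.
For heap B, compute g(0), g(1), … with moves {3, 6}:
k:     0  1  2  3  4  5  6  7
g(k):  0  0  0  1  1  1  2  2
So g(7) = 2.
Grundy values for heap C (subtraction set {1, 5}):
k:     0  1  2  3  4  5  6  7  8  9 10 11
g(k):  0  1  0  1  0  1  0  1  0  1  0  1
So g(11) = 1.
By the Sprague-Grundy theorem, the Grundy value of a sum of independent games is the XOR of the component values.
Combined value = 0 ⊕ 2 ⊕ 1 = 3.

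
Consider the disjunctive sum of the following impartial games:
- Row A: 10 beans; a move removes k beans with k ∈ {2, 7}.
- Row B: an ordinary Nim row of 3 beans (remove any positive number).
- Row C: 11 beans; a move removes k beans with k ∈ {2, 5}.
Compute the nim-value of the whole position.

For row A, compute g(0), g(1), … with moves {2, 7}:
k:     0  1  2  3  4  5  6  7  8  9 10
g(k):  0  0  1  1  0  0  1  1  2  0  0
So g(10) = 0.
Row B is a plain Nim row of size 3, so its Grundy value is 3.
For row C, compute g(0), g(1), … with moves {2, 5}:
k:     0  1  2  3  4  5  6  7  8  9 10 11
g(k):  0  0  1  1  0  2  1  0  0  1  1  0
So g(11) = 0.
By the Sprague-Grundy theorem, the Grundy value of a sum of independent games is the XOR of the component values.
Combined value = 0 XOR 3 XOR 0 = 3.

3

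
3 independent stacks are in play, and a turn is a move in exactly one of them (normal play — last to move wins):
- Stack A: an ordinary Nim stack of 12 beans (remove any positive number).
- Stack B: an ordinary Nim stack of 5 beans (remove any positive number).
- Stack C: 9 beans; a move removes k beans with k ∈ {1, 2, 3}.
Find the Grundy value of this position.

8

Stack A is a plain Nim stack of size 12, so its Grundy value is 12.
Stack B is a plain Nim stack of size 5, so its Grundy value is 5.
Build the Grundy sequence for stack C with g(k) = mex{g(k−s) : s ∈ {1, 2, 3}, s ≤ k}:
k:     0  1  2  3  4  5  6  7  8  9
g(k):  0  1  2  3  0  1  2  3  0  1
So g(9) = 1.
The value of a disjunctive sum is the nim-sum of the parts.
Combined value = 12 ⊕ 5 ⊕ 1 = 8.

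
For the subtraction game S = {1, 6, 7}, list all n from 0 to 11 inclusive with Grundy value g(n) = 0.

0, 2, 4

Grundy values for subtraction set {1, 6, 7}:
g(0) = mex{} = 0
g(1) = mex{0} = 1
g(2) = mex{1} = 0
g(3) = mex{0} = 1
g(4) = mex{1} = 0
g(5) = mex{0} = 1
g(6) = mex{0,1} = 2
g(7) = mex{0,1,2} = 3
g(8) = mex{0,1,3} = 2
g(9) = mex{0,1,2} = 3
g(10) = mex{0,1,3} = 2
g(11) = mex{0,1,2} = 3
The P-positions (g = 0) in 0..11 are 0, 2, 4.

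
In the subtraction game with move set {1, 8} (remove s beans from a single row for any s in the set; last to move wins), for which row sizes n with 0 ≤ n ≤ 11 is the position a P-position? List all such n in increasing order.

Build the Grundy sequence with g(k) = mex{g(k−s) : s ∈ {1, 8}, s ≤ k}:
g(0) = mex{} = 0
g(1) = mex{0} = 1
g(2) = mex{1} = 0
g(3) = mex{0} = 1
g(4) = mex{1} = 0
g(5) = mex{0} = 1
g(6) = mex{1} = 0
g(7) = mex{0} = 1
g(8) = mex{0,1} = 2
g(9) = mex{1,2} = 0
g(10) = mex{0} = 1
g(11) = mex{1} = 0
The P-positions (g = 0) in 0..11 are 0, 2, 4, 6, 9, 11.

0, 2, 4, 6, 9, 11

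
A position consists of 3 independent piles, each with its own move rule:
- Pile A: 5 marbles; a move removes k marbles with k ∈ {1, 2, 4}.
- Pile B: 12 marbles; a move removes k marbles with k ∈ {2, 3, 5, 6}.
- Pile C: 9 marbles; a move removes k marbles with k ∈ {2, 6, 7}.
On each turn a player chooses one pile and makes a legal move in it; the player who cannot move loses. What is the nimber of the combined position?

Grundy values for pile A (subtraction set {1, 2, 4}):
g(0) = mex{} = 0
g(1) = mex{0} = 1
g(2) = mex{0,1} = 2
g(3) = mex{1,2} = 0
g(4) = mex{0,2} = 1
g(5) = mex{0,1} = 2
So g(5) = 2.
Grundy values for pile B (subtraction set {2, 3, 5, 6}):
k:     0  1  2  3  4  5  6  7  8  9 10 11 12
g(k):  0  0  1  1  2  2  3  3  0  0  1  1  2
So g(12) = 2.
For pile C, compute g(0), g(1), … with moves {2, 6, 7}:
k:     0  1  2  3  4  5  6  7  8  9
g(k):  0  0  1  1  0  0  1  1  2  0
So g(9) = 0.
The value of a disjunctive sum is the nim-sum of the parts.
Combined value = 2 ⊕ 2 ⊕ 0 = 0.

0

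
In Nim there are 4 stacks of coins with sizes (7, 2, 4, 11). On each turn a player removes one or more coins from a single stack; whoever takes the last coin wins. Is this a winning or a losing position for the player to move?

Nim-sum: 7 ⊕ 2 ⊕ 4 ⊕ 11 = 10.
The nim-sum is 10 ≠ 0, so this is an N-position: the player to move can win.

Winning position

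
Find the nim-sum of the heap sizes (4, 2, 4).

2

Nim-sum: 4 XOR 2 XOR 4 = 2.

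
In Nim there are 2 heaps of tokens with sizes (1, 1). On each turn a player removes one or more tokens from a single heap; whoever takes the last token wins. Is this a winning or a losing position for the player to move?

Compute the nim-sum pairwise:
1 ⊕ 1 = 0
The nim-sum is 0, so this is a P-position: the player to move is in a losing position under optimal play.

Losing position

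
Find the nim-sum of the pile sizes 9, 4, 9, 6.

Bitwise XOR of the heap sizes:
  1001  (9)
  0100  (4)
  1001  (9)
  0110  (6)
  ----
  0010  (2)

2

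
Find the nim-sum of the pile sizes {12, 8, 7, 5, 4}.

2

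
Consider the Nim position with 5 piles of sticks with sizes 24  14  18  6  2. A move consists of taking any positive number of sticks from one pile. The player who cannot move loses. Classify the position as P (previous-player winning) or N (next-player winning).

P-position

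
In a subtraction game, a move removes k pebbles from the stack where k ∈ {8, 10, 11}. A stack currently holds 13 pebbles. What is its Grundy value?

1

Grundy values for subtraction set {8, 10, 11}:
k:     0  1  2  3  4  5  6  7  8  9 10 11 12 13
g(k):  0  0  0  0  0  0  0  0  1  1  1  1  1  1
So g(13) = 1.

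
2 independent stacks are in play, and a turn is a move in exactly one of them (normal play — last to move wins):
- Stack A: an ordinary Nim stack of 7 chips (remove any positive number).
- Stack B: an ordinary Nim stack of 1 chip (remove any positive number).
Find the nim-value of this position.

Stack A is a plain Nim stack of size 7, so its Grundy value is 7.
Stack B is a plain Nim stack of size 1, so its Grundy value is 1.
By the Sprague-Grundy theorem, the Grundy value of a sum of independent games is the XOR of the component values.
Combined value = 7 XOR 1 = 6.

6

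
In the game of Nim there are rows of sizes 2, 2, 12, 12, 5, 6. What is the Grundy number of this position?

Nim-sum: 2 ^ 2 ^ 12 ^ 12 ^ 5 ^ 6 = 3.

3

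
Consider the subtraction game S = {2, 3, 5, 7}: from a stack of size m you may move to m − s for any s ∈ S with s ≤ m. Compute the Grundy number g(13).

2

Grundy values for subtraction set {2, 3, 5, 7}:
g(0) = mex{} = 0
g(1) = mex{} = 0
g(2) = mex{0} = 1
g(3) = mex{0} = 1
g(4) = mex{0,1} = 2
g(5) = mex{0,1} = 2
g(6) = mex{0,1,2} = 3
g(7) = mex{0,1,2} = 3
g(8) = mex{0,1,2,3} = 4
g(9) = mex{1,2,3} = 0
g(10) = mex{1,2,3,4} = 0
g(11) = mex{0,2,3,4} = 1
g(12) = mex{0,2,3} = 1
g(13) = mex{0,1,3,4} = 2
So g(13) = 2.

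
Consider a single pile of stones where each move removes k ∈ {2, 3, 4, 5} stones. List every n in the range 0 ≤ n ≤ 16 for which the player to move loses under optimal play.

Compute g(0), g(1), … for moves {2, 3, 4, 5}:
k:     0  1  2  3  4  5  6  7  8  9 10 11 12 13 14 15 16
g(k):  0  0  1  1  2  2  3  0  0  1  1  2  2  3  0  0  1
The P-positions (g = 0) in 0..16 are 0, 1, 7, 8, 14, 15.

0, 1, 7, 8, 14, 15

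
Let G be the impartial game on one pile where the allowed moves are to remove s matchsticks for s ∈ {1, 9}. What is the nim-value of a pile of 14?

0

Grundy values for subtraction set {1, 9}:
k:     0  1  2  3  4  5  6  7  8  9 10 11 12 13 14
g(k):  0  1  0  1  0  1  0  1  0  1  0  1  0  1  0
So g(14) = 0.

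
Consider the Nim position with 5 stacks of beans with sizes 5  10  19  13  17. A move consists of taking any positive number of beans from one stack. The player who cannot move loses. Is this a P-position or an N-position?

Nim-sum: 5 ⊕ 10 ⊕ 19 ⊕ 13 ⊕ 17 = 0.
The nim-sum is 0, so this is a P-position: the player to move is in a losing position under optimal play.

P-position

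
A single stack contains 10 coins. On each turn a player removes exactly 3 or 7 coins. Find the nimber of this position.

0

Grundy values for subtraction set {3, 7}:
g(0) = mex{} = 0
g(1) = mex{} = 0
g(2) = mex{} = 0
g(3) = mex{0} = 1
g(4) = mex{0} = 1
g(5) = mex{0} = 1
g(6) = mex{1} = 0
g(7) = mex{0,1} = 2
g(8) = mex{0,1} = 2
g(9) = mex{0} = 1
g(10) = mex{1,2} = 0
So g(10) = 0.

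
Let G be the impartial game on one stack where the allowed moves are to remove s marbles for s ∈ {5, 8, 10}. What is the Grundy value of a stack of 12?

2

Compute g(0), g(1), … for moves {5, 8, 10}:
k:     0  1  2  3  4  5  6  7  8  9 10 11 12
g(k):  0  0  0  0  0  1  1  1  1  1  2  2  2
So g(12) = 2.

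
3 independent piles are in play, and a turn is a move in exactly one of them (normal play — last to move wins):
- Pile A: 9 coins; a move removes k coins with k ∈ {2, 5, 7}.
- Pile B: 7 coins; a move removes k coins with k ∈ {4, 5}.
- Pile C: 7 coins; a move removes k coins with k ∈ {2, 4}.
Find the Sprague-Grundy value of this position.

For pile A, compute g(0), g(1), … with moves {2, 5, 7}:
g(0) = mex{} = 0
g(1) = mex{} = 0
g(2) = mex{0} = 1
g(3) = mex{0} = 1
g(4) = mex{1} = 0
g(5) = mex{0,1} = 2
g(6) = mex{0} = 1
g(7) = mex{0,1,2} = 3
g(8) = mex{0,1} = 2
g(9) = mex{0,1,3} = 2
So g(9) = 2.
Grundy values for pile B (subtraction set {4, 5}):
k:     0  1  2  3  4  5  6  7
g(k):  0  0  0  0  1  1  1  1
So g(7) = 1.
Grundy values for pile C (subtraction set {2, 4}):
k:     0  1  2  3  4  5  6  7
g(k):  0  0  1  1  2  2  0  0
So g(7) = 0.
By the Sprague-Grundy theorem, the Grundy value of a sum of independent games is the XOR of the component values.
Combined value = 2 ⊕ 1 ⊕ 0 = 3.

3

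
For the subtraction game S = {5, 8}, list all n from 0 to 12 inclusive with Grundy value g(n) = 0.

0, 1, 2, 3, 4

Compute g(0), g(1), … for moves {5, 8}:
k:     0  1  2  3  4  5  6  7  8  9 10 11 12
g(k):  0  0  0  0  0  1  1  1  1  1  2  2  2
The P-positions (g = 0) in 0..12 are 0, 1, 2, 3, 4.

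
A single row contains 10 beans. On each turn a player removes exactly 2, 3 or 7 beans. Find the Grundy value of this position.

Compute g(0), g(1), … for moves {2, 3, 7}:
g(0) = mex{} = 0
g(1) = mex{} = 0
g(2) = mex{0} = 1
g(3) = mex{0} = 1
g(4) = mex{0,1} = 2
g(5) = mex{1} = 0
g(6) = mex{1,2} = 0
g(7) = mex{0,2} = 1
g(8) = mex{0} = 1
g(9) = mex{0,1} = 2
g(10) = mex{1} = 0
So g(10) = 0.

0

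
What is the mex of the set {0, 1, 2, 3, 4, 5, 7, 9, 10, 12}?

The values 0, 1, 2, 3, 4, 5 are all present; 6 is the first non-negative integer missing from the set.

6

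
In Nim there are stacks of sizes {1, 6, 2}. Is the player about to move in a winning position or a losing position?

Winning position

Bitwise XOR of the heap sizes:
  001  (1)
  110  (6)
  010  (2)
  ---
  101  (5)
The nim-sum is 5 ≠ 0, so this is an N-position: the player to move can win.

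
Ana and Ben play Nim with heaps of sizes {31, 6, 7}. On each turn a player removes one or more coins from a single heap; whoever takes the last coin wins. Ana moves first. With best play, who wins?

Nim-sum: 31 ^ 6 ^ 7 = 30.
The nim-sum is 30 ≠ 0, so this is an N-position: the player to move can win; Ana has a winning move.

Ana wins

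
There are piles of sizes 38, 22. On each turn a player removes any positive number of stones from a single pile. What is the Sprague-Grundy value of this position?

Compute the nim-sum pairwise:
38 XOR 22 = 48

48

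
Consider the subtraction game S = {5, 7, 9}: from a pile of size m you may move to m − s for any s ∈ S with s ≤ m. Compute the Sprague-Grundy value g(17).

0

Grundy values for subtraction set {5, 7, 9}:
k:     0  1  2  3  4  5  6  7  8  9 10 11 12 13 14 15 16 17
g(k):  0  0  0  0  0  1  1  1  1  1  2  2  2  2  0  0  0  0
So g(17) = 0.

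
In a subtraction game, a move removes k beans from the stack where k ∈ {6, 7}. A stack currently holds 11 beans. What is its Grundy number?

Compute g(0), g(1), … for moves {6, 7}:
k:     0  1  2  3  4  5  6  7  8  9 10 11
g(k):  0  0  0  0  0  0  1  1  1  1  1  1
So g(11) = 1.

1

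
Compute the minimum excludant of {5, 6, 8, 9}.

0

0 is not in the set, so the mex is 0.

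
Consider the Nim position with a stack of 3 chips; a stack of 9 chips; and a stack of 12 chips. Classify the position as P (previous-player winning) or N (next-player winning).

N-position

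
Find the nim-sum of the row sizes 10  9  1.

Nim-sum: 10 XOR 9 XOR 1 = 2.

2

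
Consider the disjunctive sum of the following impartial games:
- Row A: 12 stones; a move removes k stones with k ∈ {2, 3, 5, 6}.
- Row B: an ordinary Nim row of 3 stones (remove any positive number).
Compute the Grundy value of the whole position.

1

Grundy values for row A (subtraction set {2, 3, 5, 6}):
g(0) = mex{} = 0
g(1) = mex{} = 0
g(2) = mex{0} = 1
g(3) = mex{0} = 1
g(4) = mex{0,1} = 2
g(5) = mex{0,1} = 2
g(6) = mex{0,1,2} = 3
g(7) = mex{0,1,2} = 3
g(8) = mex{1,2,3} = 0
g(9) = mex{1,2,3} = 0
g(10) = mex{0,2,3} = 1
g(11) = mex{0,2,3} = 1
g(12) = mex{0,1,3} = 2
So g(12) = 2.
Row B is a plain Nim row of size 3, so its Grundy value is 3.
By the Sprague-Grundy theorem, the Grundy value of a sum of independent games is the XOR of the component values.
Combined value = 2 XOR 3 = 1.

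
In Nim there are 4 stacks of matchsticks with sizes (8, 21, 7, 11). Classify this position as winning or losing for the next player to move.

Winning position

Compute the nim-sum pairwise:
8 ⊕ 21 = 29
29 ⊕ 7 = 26
26 ⊕ 11 = 17
The nim-sum is 17 ≠ 0, so this is an N-position: the player to move can win.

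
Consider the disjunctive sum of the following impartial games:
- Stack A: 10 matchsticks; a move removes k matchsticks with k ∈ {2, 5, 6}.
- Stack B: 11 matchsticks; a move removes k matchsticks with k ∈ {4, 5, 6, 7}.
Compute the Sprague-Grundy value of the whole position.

1

For stack A, compute g(0), g(1), … with moves {2, 5, 6}:
g(0) = mex{} = 0
g(1) = mex{} = 0
g(2) = mex{0} = 1
g(3) = mex{0} = 1
g(4) = mex{1} = 0
g(5) = mex{0,1} = 2
g(6) = mex{0} = 1
g(7) = mex{0,1,2} = 3
g(8) = mex{1} = 0
g(9) = mex{0,1,3} = 2
g(10) = mex{0,2} = 1
So g(10) = 1.
Grundy values for stack B (subtraction set {4, 5, 6, 7}):
g(0) = mex{} = 0
g(1) = mex{} = 0
g(2) = mex{} = 0
g(3) = mex{} = 0
g(4) = mex{0} = 1
g(5) = mex{0} = 1
g(6) = mex{0} = 1
g(7) = mex{0} = 1
g(8) = mex{0,1} = 2
g(9) = mex{0,1} = 2
g(10) = mex{0,1} = 2
g(11) = mex{1} = 0
So g(11) = 0.
The value of a disjunctive sum is the nim-sum of the parts.
Combined value = 1 ⊕ 0 = 1.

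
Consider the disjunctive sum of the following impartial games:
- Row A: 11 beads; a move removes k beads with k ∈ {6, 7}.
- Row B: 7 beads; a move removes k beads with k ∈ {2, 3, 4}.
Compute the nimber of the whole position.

Build the Grundy sequence for row A with g(k) = mex{g(k−s) : s ∈ {6, 7}, s ≤ k}:
g(0) = mex{} = 0
g(1) = mex{} = 0
g(2) = mex{} = 0
g(3) = mex{} = 0
g(4) = mex{} = 0
g(5) = mex{} = 0
g(6) = mex{0} = 1
g(7) = mex{0} = 1
g(8) = mex{0} = 1
g(9) = mex{0} = 1
g(10) = mex{0} = 1
g(11) = mex{0} = 1
So g(11) = 1.
Grundy values for row B (subtraction set {2, 3, 4}):
k:     0  1  2  3  4  5  6  7
g(k):  0  0  1  1  2  2  0  0
So g(7) = 0.
The value of a disjunctive sum is the nim-sum of the parts.
Combined value = 1 ⊕ 0 = 1.

1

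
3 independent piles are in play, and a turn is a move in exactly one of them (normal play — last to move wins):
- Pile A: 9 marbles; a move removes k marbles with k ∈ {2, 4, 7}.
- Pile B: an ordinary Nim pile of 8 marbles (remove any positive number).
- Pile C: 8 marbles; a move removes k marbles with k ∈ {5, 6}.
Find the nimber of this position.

Grundy values for pile A (subtraction set {2, 4, 7}):
g(0) = mex{} = 0
g(1) = mex{} = 0
g(2) = mex{0} = 1
g(3) = mex{0} = 1
g(4) = mex{0,1} = 2
g(5) = mex{0,1} = 2
g(6) = mex{1,2} = 0
g(7) = mex{0,1,2} = 3
g(8) = mex{0,2} = 1
g(9) = mex{1,2,3} = 0
So g(9) = 0.
Pile B is a plain Nim pile of size 8, so its Grundy value is 8.
For pile C, compute g(0), g(1), … with moves {5, 6}:
g(0) = mex{} = 0
g(1) = mex{} = 0
g(2) = mex{} = 0
g(3) = mex{} = 0
g(4) = mex{} = 0
g(5) = mex{0} = 1
g(6) = mex{0} = 1
g(7) = mex{0} = 1
g(8) = mex{0} = 1
So g(8) = 1.
By the Sprague-Grundy theorem, the Grundy value of a sum of independent games is the XOR of the component values.
Combined value = 0 ⊕ 8 ⊕ 1 = 9.

9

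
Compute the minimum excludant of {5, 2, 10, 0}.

0 is in the set but 1 is not, so the mex is 1.

1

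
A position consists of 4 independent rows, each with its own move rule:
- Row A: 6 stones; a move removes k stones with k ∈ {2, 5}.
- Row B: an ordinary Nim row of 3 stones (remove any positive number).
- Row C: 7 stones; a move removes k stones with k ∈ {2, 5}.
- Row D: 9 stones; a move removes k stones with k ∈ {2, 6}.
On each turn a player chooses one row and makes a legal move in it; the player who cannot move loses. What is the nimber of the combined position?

2

Build the Grundy sequence for row A with g(k) = mex{g(k−s) : s ∈ {2, 5}, s ≤ k}:
g(0) = mex{} = 0
g(1) = mex{} = 0
g(2) = mex{0} = 1
g(3) = mex{0} = 1
g(4) = mex{1} = 0
g(5) = mex{0,1} = 2
g(6) = mex{0} = 1
So g(6) = 1.
Row B is a plain Nim row of size 3, so its Grundy value is 3.
Build the Grundy sequence for row C with g(k) = mex{g(k−s) : s ∈ {2, 5}, s ≤ k}:
g(0) = mex{} = 0
g(1) = mex{} = 0
g(2) = mex{0} = 1
g(3) = mex{0} = 1
g(4) = mex{1} = 0
g(5) = mex{0,1} = 2
g(6) = mex{0} = 1
g(7) = mex{1,2} = 0
So g(7) = 0.
Grundy values for row D (subtraction set {2, 6}):
g(0) = mex{} = 0
g(1) = mex{} = 0
g(2) = mex{0} = 1
g(3) = mex{0} = 1
g(4) = mex{1} = 0
g(5) = mex{1} = 0
g(6) = mex{0} = 1
g(7) = mex{0} = 1
g(8) = mex{1} = 0
g(9) = mex{1} = 0
So g(9) = 0.
The value of a disjunctive sum is the nim-sum of the parts.
Combined value = 1 ⊕ 3 ⊕ 0 ⊕ 0 = 2.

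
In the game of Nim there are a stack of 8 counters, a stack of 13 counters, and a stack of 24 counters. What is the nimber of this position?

Write each in binary and XOR column by column:
  01000  (8)
  01101  (13)
  11000  (24)
  -----
  11101  (29)

29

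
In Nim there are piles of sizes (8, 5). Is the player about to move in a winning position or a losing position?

Compute the nim-sum pairwise:
8 ^ 5 = 13
The nim-sum is 13 ≠ 0, so this is an N-position: the player to move can win.

Winning position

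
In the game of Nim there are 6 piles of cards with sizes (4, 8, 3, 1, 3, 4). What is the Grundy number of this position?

Nim-sum: 4 XOR 8 XOR 3 XOR 1 XOR 3 XOR 4 = 9.

9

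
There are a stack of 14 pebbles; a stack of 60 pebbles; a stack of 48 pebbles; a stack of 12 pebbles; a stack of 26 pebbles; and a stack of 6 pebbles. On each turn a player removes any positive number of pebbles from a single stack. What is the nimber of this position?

18

Compute the nim-sum pairwise:
14 XOR 60 = 50
50 XOR 48 = 2
2 XOR 12 = 14
14 XOR 26 = 20
20 XOR 6 = 18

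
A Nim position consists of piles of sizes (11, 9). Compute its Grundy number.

2

In binary:
  1011  (11)
  1001  (9)
  ----
  0010  (2)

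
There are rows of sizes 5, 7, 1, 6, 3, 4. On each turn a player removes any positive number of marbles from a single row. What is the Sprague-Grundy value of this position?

2

Compute the nim-sum pairwise:
5 ⊕ 7 = 2
2 ⊕ 1 = 3
3 ⊕ 6 = 5
5 ⊕ 3 = 6
6 ⊕ 4 = 2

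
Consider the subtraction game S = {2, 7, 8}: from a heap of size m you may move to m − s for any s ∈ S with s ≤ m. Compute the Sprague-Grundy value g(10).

0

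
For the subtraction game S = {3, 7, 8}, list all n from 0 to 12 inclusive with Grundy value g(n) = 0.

0, 1, 2, 6, 11, 12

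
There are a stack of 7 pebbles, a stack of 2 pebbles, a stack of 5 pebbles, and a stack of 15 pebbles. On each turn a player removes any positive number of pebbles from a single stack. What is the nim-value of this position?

Nim-sum: 7 ⊕ 2 ⊕ 5 ⊕ 15 = 15.

15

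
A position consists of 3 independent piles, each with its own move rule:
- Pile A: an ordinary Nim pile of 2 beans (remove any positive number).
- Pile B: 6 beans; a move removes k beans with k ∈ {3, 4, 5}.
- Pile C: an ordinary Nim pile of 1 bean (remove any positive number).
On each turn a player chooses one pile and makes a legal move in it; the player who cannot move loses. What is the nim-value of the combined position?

Pile A is a plain Nim pile of size 2, so its Grundy value is 2.
For pile B, compute g(0), g(1), … with moves {3, 4, 5}:
k:     0  1  2  3  4  5  6
g(k):  0  0  0  1  1  1  2
So g(6) = 2.
Pile C is a plain Nim pile of size 1, so its Grundy value is 1.
The value of a disjunctive sum is the nim-sum of the parts.
Combined value = 2 XOR 2 XOR 1 = 1.

1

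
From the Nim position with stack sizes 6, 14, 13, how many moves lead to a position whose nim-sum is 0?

3

Compute the nim-sum pairwise:
6 ⊕ 14 = 8
8 ⊕ 13 = 5
The overall nim-sum is X = 5. A stack of size p has a winning move iff p XOR X < p (reduce it to p XOR X).
  6: 6 XOR 5 = 3 < 6 — winning move (to 3).
  14: 14 XOR 5 = 11 < 14 — winning move (to 11).
  13: 13 XOR 5 = 8 < 13 — winning move (to 8).
That gives 3 winning moves.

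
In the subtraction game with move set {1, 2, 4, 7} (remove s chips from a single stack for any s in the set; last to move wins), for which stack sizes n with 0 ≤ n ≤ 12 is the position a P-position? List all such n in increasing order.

0, 3, 6, 9, 12

Compute g(0), g(1), … for moves {1, 2, 4, 7}:
g(0) = mex{} = 0
g(1) = mex{0} = 1
g(2) = mex{0,1} = 2
g(3) = mex{1,2} = 0
g(4) = mex{0,2} = 1
g(5) = mex{0,1} = 2
g(6) = mex{1,2} = 0
g(7) = mex{0,2} = 1
g(8) = mex{0,1} = 2
g(9) = mex{1,2} = 0
g(10) = mex{0,2} = 1
g(11) = mex{0,1} = 2
g(12) = mex{1,2} = 0
The P-positions (g = 0) in 0..12 are 0, 3, 6, 9, 12.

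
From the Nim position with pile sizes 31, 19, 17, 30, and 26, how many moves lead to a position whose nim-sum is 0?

Compute the nim-sum pairwise:
31 ^ 19 = 12
12 ^ 17 = 29
29 ^ 30 = 3
3 ^ 26 = 25
The overall nim-sum is X = 25. A pile of size p has a winning move iff p XOR X < p (reduce it to p XOR X).
  31: 31 XOR 25 = 6 < 31 — winning move (to 6).
  19: 19 XOR 25 = 10 < 19 — winning move (to 10).
  17: 17 XOR 25 = 8 < 17 — winning move (to 8).
  30: 30 XOR 25 = 7 < 30 — winning move (to 7).
  26: 26 XOR 25 = 3 < 26 — winning move (to 3).
That gives 5 winning moves.

5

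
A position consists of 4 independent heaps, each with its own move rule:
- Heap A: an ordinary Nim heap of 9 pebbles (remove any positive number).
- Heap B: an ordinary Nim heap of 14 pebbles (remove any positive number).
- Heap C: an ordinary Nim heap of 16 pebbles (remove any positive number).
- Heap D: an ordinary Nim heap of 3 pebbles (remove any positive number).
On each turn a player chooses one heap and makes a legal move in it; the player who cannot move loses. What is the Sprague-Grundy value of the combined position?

20

Heap A is a plain Nim heap of size 9, so its Grundy value is 9.
Heap B is a plain Nim heap of size 14, so its Grundy value is 14.
Heap C is a plain Nim heap of size 16, so its Grundy value is 16.
Heap D is a plain Nim heap of size 3, so its Grundy value is 3.
The value of a disjunctive sum is the nim-sum of the parts.
Combined value = 9 ⊕ 14 ⊕ 16 ⊕ 3 = 20.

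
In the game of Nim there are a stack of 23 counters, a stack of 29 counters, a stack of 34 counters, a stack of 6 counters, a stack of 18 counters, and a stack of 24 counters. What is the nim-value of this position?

36

Bitwise XOR of the heap sizes:
  010111  (23)
  011101  (29)
  100010  (34)
  000110  (6)
  010010  (18)
  011000  (24)
  ------
  100100  (36)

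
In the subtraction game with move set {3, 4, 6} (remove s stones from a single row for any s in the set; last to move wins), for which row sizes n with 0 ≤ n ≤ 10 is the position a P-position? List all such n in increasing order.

0, 1, 2, 9, 10

Grundy values for subtraction set {3, 4, 6}:
k:     0  1  2  3  4  5  6  7  8  9 10
g(k):  0  0  0  1  1  1  2  2  2  0  0
The P-positions (g = 0) in 0..10 are 0, 1, 2, 9, 10.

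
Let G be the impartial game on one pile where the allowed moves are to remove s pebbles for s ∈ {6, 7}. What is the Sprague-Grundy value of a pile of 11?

Build the Grundy sequence with g(k) = mex{g(k−s) : s ∈ {6, 7}, s ≤ k}:
g(0) = mex{} = 0
g(1) = mex{} = 0
g(2) = mex{} = 0
g(3) = mex{} = 0
g(4) = mex{} = 0
g(5) = mex{} = 0
g(6) = mex{0} = 1
g(7) = mex{0} = 1
g(8) = mex{0} = 1
g(9) = mex{0} = 1
g(10) = mex{0} = 1
g(11) = mex{0} = 1
So g(11) = 1.

1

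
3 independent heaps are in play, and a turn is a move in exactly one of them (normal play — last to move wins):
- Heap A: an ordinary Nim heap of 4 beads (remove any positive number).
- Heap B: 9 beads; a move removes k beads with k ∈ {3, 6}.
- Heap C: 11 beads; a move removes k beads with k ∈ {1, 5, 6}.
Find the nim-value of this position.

4

Heap A is a plain Nim heap of size 4, so its Grundy value is 4.
Build the Grundy sequence for heap B with g(k) = mex{g(k−s) : s ∈ {3, 6}, s ≤ k}:
k:     0  1  2  3  4  5  6  7  8  9
g(k):  0  0  0  1  1  1  2  2  2  0
So g(9) = 0.
Grundy values for heap C (subtraction set {1, 5, 6}):
k:     0  1  2  3  4  5  6  7  8  9 10 11
g(k):  0  1  0  1  0  1  2  3  2  3  2  0
So g(11) = 0.
By the Sprague-Grundy theorem, the Grundy value of a sum of independent games is the XOR of the component values.
Combined value = 4 XOR 0 XOR 0 = 4.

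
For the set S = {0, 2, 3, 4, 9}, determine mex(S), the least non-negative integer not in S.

0 is in the set but 1 is not, so the mex is 1.

1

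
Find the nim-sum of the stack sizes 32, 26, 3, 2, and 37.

Bitwise XOR of the heap sizes:
  100000  (32)
  011010  (26)
  000011  (3)
  000010  (2)
  100101  (37)
  ------
  011110  (30)

30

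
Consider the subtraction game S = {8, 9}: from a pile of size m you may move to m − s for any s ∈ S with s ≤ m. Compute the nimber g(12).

1

Grundy values for subtraction set {8, 9}:
g(0) = mex{} = 0
g(1) = mex{} = 0
g(2) = mex{} = 0
g(3) = mex{} = 0
g(4) = mex{} = 0
g(5) = mex{} = 0
g(6) = mex{} = 0
g(7) = mex{} = 0
g(8) = mex{0} = 1
g(9) = mex{0} = 1
g(10) = mex{0} = 1
g(11) = mex{0} = 1
g(12) = mex{0} = 1
So g(12) = 1.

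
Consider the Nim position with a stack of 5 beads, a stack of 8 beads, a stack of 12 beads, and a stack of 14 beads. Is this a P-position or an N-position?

Nim-sum: 5 ⊕ 8 ⊕ 12 ⊕ 14 = 15.
The nim-sum is 15 ≠ 0, so this is an N-position: the player to move can win.

N-position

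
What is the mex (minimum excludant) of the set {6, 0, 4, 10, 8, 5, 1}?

2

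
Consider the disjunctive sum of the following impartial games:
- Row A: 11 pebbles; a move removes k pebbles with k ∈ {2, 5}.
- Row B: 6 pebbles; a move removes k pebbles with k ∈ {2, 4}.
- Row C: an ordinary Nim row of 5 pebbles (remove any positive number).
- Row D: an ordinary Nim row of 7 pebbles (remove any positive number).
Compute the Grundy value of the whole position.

Build the Grundy sequence for row A with g(k) = mex{g(k−s) : s ∈ {2, 5}, s ≤ k}:
k:     0  1  2  3  4  5  6  7  8  9 10 11
g(k):  0  0  1  1  0  2  1  0  0  1  1  0
So g(11) = 0.
For row B, compute g(0), g(1), … with moves {2, 4}:
k:     0  1  2  3  4  5  6
g(k):  0  0  1  1  2  2  0
So g(6) = 0.
Row C is a plain Nim row of size 5, so its Grundy value is 5.
Row D is a plain Nim row of size 7, so its Grundy value is 7.
The value of a disjunctive sum is the nim-sum of the parts.
Combined value = 0 XOR 0 XOR 5 XOR 7 = 2.

2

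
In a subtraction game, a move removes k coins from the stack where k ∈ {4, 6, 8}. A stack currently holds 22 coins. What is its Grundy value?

2

Compute g(0), g(1), … for moves {4, 6, 8}:
k:     0  1  2  3  4  5  6  7  8  9 10 11 12 13 14 15 16 17 18 19 20 21 22
g(k):  0  0  0  0  1  1  1  1  2  2  2  2  0  0  0  0  1  1  1  1  2  2  2
So g(22) = 2.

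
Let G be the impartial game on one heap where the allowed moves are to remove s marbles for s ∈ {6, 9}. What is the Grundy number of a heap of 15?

0

Compute g(0), g(1), … for moves {6, 9}:
k:     0  1  2  3  4  5  6  7  8  9 10 11 12 13 14 15
g(k):  0  0  0  0  0  0  1  1  1  1  1  1  2  2  2  0
So g(15) = 0.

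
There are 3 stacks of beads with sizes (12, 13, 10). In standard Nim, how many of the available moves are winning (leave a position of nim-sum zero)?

Bitwise XOR of the heap sizes:
  1100  (12)
  1101  (13)
  1010  (10)
  ----
  1011  (11)
The overall nim-sum is X = 11. A stack of size p has a winning move iff p XOR X < p (reduce it to p XOR X).
  12: 12 XOR 11 = 7 < 12 — winning move (to 7).
  13: 13 XOR 11 = 6 < 13 — winning move (to 6).
  10: 10 XOR 11 = 1 < 10 — winning move (to 1).
That gives 3 winning moves.

3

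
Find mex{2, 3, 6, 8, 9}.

0 is not in the set, so the mex is 0.

0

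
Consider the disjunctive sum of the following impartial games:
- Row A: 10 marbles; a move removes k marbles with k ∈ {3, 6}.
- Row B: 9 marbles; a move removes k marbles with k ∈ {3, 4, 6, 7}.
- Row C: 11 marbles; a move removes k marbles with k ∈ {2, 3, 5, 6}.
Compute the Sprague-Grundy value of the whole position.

Build the Grundy sequence for row A with g(k) = mex{g(k−s) : s ∈ {3, 6}, s ≤ k}:
g(0) = mex{} = 0
g(1) = mex{} = 0
g(2) = mex{} = 0
g(3) = mex{0} = 1
g(4) = mex{0} = 1
g(5) = mex{0} = 1
g(6) = mex{0,1} = 2
g(7) = mex{0,1} = 2
g(8) = mex{0,1} = 2
g(9) = mex{1,2} = 0
g(10) = mex{1,2} = 0
So g(10) = 0.
Grundy values for row B (subtraction set {3, 4, 6, 7}):
k:     0  1  2  3  4  5  6  7  8  9
g(k):  0  0  0  1  1  1  2  2  2  3
So g(9) = 3.
For row C, compute g(0), g(1), … with moves {2, 3, 5, 6}:
k:     0  1  2  3  4  5  6  7  8  9 10 11
g(k):  0  0  1  1  2  2  3  3  0  0  1  1
So g(11) = 1.
By the Sprague-Grundy theorem, the Grundy value of a sum of independent games is the XOR of the component values.
Combined value = 0 XOR 3 XOR 1 = 2.

2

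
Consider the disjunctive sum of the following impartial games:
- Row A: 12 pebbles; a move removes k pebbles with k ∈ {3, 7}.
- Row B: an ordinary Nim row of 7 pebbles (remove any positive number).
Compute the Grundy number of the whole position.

7

For row A, compute g(0), g(1), … with moves {3, 7}:
k:     0  1  2  3  4  5  6  7  8  9 10 11 12
g(k):  0  0  0  1  1  1  0  2  2  1  0  0  0
So g(12) = 0.
Row B is a plain Nim row of size 7, so its Grundy value is 7.
The value of a disjunctive sum is the nim-sum of the parts.
Combined value = 0 ⊕ 7 = 7.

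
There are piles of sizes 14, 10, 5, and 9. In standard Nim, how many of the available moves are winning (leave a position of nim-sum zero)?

3

In binary:
  1110  (14)
  1010  (10)
  0101  (5)
  1001  (9)
  ----
  1000  (8)
The overall nim-sum is X = 8. A pile of size p has a winning move iff p XOR X < p (reduce it to p XOR X).
  14: 14 XOR 8 = 6 < 14 — winning move (to 6).
  10: 10 XOR 8 = 2 < 10 — winning move (to 2).
  5: 5 XOR 8 = 13 ≥ 5 — no move.
  9: 9 XOR 8 = 1 < 9 — winning move (to 1).
That gives 3 winning moves.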